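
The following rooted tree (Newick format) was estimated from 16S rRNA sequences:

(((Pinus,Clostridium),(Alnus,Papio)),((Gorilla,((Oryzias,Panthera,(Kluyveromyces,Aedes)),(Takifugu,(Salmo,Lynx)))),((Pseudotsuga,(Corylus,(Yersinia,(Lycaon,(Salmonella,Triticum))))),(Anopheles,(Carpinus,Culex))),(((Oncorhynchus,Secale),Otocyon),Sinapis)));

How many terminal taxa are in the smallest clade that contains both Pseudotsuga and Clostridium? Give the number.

25

The MRCA of Pseudotsuga and Clostridium is the root, so the clade is the entire tree.
That clade contains 25 terminal taxa: Aedes, Alnus, Anopheles, Carpinus, Clostridium, Corylus, Culex, Gorilla, Kluyveromyces, Lycaon, Lynx, Oncorhynchus, Oryzias, Otocyon, Panthera, Papio, Pinus, Pseudotsuga, Salmo, Salmonella, Secale, Sinapis, Takifugu, Triticum, Yersinia.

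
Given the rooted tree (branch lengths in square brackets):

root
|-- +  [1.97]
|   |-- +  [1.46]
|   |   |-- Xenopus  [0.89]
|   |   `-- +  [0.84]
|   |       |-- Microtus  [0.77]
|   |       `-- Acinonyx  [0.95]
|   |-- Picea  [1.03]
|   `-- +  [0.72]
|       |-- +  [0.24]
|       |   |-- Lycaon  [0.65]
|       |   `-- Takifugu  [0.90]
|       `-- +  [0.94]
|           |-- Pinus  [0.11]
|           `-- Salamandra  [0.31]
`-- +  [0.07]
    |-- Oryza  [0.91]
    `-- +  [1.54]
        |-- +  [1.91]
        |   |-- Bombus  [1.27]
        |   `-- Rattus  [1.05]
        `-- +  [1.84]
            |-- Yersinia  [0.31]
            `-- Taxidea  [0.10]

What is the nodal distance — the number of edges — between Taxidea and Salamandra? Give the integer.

The MRCA of Taxidea and Salamandra is the root of the tree.
From Taxidea up to that node: 4 branches. From Salamandra up to the same node: 4 branches. Total: 4 + 4 = 8.

8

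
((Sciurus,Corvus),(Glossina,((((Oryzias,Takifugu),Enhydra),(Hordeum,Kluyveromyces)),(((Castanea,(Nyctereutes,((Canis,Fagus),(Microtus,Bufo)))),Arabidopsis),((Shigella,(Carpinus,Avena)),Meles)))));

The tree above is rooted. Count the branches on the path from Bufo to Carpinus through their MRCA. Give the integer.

10

The MRCA of Bufo and Carpinus is the node subtending (((Castanea,(Nyctereutes,((Canis,Fagus),(Microtus,Bufo)))),Arabidopsis),((Shigella,(Carpinus,Avena)),Meles)).
From Bufo up to that node: 6 branches. From Carpinus up to the same node: 4 branches. Total: 6 + 4 = 10.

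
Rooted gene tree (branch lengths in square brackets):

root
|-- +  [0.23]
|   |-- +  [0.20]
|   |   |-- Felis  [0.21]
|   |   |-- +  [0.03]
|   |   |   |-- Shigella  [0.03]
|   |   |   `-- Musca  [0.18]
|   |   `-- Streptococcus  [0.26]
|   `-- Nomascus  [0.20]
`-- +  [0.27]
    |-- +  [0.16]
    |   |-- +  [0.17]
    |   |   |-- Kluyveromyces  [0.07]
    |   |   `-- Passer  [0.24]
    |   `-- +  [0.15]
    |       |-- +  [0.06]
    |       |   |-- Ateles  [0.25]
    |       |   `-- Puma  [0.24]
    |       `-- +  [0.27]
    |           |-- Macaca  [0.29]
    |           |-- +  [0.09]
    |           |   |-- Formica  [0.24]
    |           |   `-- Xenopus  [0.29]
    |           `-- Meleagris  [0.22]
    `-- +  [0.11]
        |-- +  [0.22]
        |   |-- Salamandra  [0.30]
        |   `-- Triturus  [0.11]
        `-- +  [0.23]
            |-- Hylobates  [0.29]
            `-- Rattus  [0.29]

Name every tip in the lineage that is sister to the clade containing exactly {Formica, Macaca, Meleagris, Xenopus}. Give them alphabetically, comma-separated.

Ateles, Puma

The clade containing exactly {Formica, Macaca, Meleagris, Xenopus} attaches to the tree at the node subtending ((Ateles,Puma),(Macaca,(Formica,Xenopus),Meleagris)).
The other lineage descending from that same node — the sister group — is (Ateles,Puma); its 2 tips in alphabetical order are the answer.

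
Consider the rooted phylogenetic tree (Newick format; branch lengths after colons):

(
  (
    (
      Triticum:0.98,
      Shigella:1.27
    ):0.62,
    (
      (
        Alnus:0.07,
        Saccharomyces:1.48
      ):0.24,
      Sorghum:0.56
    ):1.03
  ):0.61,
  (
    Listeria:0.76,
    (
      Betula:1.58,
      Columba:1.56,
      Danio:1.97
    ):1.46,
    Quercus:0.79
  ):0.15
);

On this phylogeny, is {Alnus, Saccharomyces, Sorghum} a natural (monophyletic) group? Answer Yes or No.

Yes

The most recent common ancestor of these taxa subtends ((Alnus,Saccharomyces),Sorghum).
That clade has exactly 3 tips — every listed taxon and nothing else — so the group is monophyletic.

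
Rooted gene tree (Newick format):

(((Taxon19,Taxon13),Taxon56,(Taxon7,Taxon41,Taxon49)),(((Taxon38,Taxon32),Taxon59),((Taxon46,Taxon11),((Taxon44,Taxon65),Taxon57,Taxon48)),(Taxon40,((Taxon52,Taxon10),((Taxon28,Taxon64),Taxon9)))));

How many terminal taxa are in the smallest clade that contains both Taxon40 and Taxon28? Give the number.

The MRCA of Taxon40 and Taxon28 is the node subtending (Taxon40,((Taxon52,Taxon10),((Taxon28,Taxon64),Taxon9))).
That clade contains 6 terminal taxa: Taxon10, Taxon28, Taxon40, Taxon52, Taxon64, Taxon9.

6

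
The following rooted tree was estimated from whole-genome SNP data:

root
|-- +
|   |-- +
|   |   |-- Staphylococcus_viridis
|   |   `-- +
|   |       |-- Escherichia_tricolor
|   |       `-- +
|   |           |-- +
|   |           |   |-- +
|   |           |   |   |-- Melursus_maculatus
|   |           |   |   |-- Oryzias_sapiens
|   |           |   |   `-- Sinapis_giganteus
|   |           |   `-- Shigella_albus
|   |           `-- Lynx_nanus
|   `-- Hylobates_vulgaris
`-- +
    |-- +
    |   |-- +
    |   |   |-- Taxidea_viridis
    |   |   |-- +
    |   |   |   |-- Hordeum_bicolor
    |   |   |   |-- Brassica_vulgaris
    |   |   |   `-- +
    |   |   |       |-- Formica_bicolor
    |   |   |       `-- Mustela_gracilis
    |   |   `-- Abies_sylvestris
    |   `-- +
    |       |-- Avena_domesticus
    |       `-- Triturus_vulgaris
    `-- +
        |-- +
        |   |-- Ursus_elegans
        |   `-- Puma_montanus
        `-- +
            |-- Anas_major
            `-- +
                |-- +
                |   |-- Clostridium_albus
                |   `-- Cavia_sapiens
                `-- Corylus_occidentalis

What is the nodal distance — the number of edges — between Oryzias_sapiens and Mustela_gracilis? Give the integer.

13

The MRCA of Oryzias_sapiens and Mustela_gracilis is the root of the tree.
From Oryzias_sapiens up to that node: 7 branches. From Mustela_gracilis up to the same node: 6 branches. Total: 7 + 6 = 13.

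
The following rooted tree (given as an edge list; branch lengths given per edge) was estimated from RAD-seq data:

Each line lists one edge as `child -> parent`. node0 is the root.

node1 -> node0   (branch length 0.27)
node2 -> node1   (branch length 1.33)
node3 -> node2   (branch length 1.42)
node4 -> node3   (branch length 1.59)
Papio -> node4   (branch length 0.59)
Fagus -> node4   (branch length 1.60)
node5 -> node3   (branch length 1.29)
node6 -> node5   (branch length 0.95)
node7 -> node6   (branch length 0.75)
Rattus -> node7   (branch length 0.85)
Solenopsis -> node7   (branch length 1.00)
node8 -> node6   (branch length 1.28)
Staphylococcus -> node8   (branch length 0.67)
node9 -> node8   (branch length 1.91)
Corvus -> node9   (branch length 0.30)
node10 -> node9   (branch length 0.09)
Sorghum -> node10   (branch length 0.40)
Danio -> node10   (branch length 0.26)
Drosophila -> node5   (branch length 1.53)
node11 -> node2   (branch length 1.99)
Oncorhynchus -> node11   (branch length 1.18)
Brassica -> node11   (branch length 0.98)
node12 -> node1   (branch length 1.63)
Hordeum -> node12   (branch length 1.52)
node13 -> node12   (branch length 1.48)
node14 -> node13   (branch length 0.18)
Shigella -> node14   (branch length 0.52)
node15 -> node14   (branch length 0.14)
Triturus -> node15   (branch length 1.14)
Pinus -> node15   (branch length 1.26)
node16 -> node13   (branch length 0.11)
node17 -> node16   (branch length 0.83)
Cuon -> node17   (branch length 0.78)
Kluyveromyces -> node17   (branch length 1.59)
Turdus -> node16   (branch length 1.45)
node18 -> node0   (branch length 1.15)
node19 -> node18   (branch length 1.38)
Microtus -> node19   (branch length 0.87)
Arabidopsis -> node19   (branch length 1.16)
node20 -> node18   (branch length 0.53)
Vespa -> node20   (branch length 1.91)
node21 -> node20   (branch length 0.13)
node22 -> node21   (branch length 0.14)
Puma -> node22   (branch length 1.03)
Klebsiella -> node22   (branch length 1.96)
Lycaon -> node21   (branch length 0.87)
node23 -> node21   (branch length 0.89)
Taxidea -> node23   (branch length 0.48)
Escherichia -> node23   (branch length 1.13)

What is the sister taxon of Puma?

Klebsiella

Puma attaches to the tree at the node subtending (Puma,Klebsiella).
The other lineage descending from that same node — the sister group — is the single tip Klebsiella.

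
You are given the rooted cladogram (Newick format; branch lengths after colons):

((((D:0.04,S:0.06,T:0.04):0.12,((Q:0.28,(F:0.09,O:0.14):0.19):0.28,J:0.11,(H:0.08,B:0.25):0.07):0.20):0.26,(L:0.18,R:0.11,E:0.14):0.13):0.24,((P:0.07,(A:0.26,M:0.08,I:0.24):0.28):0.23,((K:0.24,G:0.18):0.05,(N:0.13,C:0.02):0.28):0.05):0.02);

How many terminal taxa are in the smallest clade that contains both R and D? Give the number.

12

The MRCA of R and D is the node subtending (((D,S,T),((Q,(F,O)),J,(H,B))),(L,R,E)).
That clade contains 12 terminal taxa: B, D, E, F, H, J, L, O, Q, R, S, T.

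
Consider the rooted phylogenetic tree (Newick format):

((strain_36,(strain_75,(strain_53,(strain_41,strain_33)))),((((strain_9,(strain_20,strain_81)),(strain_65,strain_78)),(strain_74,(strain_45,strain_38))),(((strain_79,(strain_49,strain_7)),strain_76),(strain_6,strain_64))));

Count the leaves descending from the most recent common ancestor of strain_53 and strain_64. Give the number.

19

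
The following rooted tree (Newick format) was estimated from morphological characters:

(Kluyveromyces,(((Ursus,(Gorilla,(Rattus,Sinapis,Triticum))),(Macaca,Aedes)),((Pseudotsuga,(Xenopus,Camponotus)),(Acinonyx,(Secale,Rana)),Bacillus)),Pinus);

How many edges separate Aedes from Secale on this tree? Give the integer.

7

The MRCA of Aedes and Secale is the node subtending (((Ursus,(Gorilla,(Rattus,Sinapis,Triticum))),(Macaca,Aedes)),((Pseudotsuga,(Xenopus,Camponotus)),(Acinonyx,(Secale,Rana)),Bacillus)).
From Aedes up to that node: 3 branches. From Secale up to the same node: 4 branches. Total: 3 + 4 = 7.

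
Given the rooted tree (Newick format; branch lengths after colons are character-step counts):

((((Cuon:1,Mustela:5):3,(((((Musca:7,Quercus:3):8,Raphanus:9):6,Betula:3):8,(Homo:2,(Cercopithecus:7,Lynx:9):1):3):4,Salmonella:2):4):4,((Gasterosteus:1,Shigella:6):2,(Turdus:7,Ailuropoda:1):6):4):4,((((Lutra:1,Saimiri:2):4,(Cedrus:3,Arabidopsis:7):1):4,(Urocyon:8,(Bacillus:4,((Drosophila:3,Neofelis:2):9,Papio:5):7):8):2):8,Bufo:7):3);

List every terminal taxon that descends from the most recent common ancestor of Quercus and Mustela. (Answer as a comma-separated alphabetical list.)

Betula, Cercopithecus, Cuon, Homo, Lynx, Musca, Mustela, Quercus, Raphanus, Salmonella

Tracing Quercus: it sits inside (Musca,Quercus).
Tracing Mustela: it sits inside (Cuon,Mustela).
The smallest clade enclosing both is ((Cuon,Mustela),(((((Musca,Quercus),Raphanus),Betula),(Homo,(Cercopithecus,Lynx))),Salmonella)); the answer is its 10 terminal taxa in alphabetical order.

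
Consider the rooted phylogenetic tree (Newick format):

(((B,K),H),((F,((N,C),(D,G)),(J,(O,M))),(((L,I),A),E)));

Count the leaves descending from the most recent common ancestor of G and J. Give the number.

8

The MRCA of G and J is the node subtending (F,((N,C),(D,G)),(J,(O,M))).
That clade contains 8 terminal taxa: C, D, F, G, J, M, N, O.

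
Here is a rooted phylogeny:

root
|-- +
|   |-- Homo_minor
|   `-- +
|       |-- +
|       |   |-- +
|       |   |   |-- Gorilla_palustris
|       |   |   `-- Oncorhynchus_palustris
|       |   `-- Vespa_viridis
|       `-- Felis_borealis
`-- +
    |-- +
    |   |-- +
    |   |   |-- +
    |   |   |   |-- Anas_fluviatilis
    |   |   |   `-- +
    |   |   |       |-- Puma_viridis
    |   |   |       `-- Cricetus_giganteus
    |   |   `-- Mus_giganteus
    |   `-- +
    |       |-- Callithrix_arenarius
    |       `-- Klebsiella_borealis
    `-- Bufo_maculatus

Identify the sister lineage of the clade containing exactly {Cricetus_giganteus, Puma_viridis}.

The clade containing exactly {Cricetus_giganteus, Puma_viridis} attaches to the tree at the node subtending (Anas_fluviatilis,(Puma_viridis,Cricetus_giganteus)).
The other lineage descending from that same node — the sister group — is the single tip Anas_fluviatilis.

Anas_fluviatilis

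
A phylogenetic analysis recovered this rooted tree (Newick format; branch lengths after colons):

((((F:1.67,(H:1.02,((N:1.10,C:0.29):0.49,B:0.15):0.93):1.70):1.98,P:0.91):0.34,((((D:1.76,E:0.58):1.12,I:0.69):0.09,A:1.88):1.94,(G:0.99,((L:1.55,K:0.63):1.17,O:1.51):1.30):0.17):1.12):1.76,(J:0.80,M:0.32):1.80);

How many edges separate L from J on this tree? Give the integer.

The MRCA of L and J is the root of the tree.
From L up to that node: 6 branches. From J up to the same node: 2 branches. Total: 6 + 2 = 8.

8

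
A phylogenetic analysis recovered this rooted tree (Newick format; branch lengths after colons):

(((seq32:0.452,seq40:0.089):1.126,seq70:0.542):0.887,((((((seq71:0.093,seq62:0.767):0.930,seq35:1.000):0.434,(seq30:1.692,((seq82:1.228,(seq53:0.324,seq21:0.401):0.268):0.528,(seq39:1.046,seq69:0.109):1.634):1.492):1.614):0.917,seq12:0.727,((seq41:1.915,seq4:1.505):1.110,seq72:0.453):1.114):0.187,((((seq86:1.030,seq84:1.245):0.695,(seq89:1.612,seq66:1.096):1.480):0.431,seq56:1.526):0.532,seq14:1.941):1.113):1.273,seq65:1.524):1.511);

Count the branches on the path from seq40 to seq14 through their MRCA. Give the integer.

7

The MRCA of seq40 and seq14 is the root of the tree.
From seq40 up to that node: 3 branches. From seq14 up to the same node: 4 branches. Total: 3 + 4 = 7.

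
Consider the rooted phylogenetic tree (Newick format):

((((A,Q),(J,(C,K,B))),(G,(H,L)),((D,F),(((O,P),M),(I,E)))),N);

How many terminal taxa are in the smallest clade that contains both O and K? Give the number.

The MRCA of O and K is the node subtending (((A,Q),(J,(C,K,B))),(G,(H,L)),((D,F),(((O,P),M),(I,E)))).
That clade contains 16 terminal taxa: A, B, C, D, E, F, G, H, I, J, K, L, M, O, P, Q.

16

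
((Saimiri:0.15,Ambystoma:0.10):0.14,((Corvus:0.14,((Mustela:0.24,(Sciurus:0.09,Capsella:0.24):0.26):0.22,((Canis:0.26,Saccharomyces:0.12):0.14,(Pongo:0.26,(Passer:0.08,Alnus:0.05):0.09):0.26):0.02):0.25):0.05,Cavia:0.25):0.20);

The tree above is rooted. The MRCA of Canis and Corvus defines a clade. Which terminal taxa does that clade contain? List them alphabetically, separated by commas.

Alnus, Canis, Capsella, Corvus, Mustela, Passer, Pongo, Saccharomyces, Sciurus

Tracing Canis: it sits inside (Canis,Saccharomyces).
Tracing Corvus: it sits inside (Corvus,((Mustela,(Sciurus,Capsella)),((Canis,Saccharomyces),(Pongo,(Passer,Alnus))))).
The smallest clade enclosing both is (Corvus,((Mustela,(Sciurus,Capsella)),((Canis,Saccharomyces),(Pongo,(Passer,Alnus))))); the answer is its 9 terminal taxa in alphabetical order.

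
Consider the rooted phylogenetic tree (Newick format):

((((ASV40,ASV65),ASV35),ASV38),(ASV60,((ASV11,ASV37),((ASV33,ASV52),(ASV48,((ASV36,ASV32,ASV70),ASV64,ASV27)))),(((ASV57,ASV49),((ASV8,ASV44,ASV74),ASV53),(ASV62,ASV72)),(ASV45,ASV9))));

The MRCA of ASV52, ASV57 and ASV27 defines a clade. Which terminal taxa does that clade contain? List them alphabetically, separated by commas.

Tracing ASV52: it sits inside (ASV33,ASV52).
Tracing ASV57: it sits inside (ASV57,ASV49).
Tracing ASV27: it sits inside ((ASV36,ASV32,ASV70),ASV64,ASV27).
The smallest clade enclosing all 3 is (ASV60,((ASV11,ASV37),((ASV33,ASV52),(ASV48,((ASV36,ASV32,ASV70),ASV64,ASV27)))),(((ASV57,ASV49),((ASV8,ASV44,ASV74),ASV53),(ASV62,ASV72)),(ASV45,ASV9))); the answer is its 21 terminal taxa in alphabetical order.

ASV11, ASV27, ASV32, ASV33, ASV36, ASV37, ASV44, ASV45, ASV48, ASV49, ASV52, ASV53, ASV57, ASV60, ASV62, ASV64, ASV70, ASV72, ASV74, ASV8, ASV9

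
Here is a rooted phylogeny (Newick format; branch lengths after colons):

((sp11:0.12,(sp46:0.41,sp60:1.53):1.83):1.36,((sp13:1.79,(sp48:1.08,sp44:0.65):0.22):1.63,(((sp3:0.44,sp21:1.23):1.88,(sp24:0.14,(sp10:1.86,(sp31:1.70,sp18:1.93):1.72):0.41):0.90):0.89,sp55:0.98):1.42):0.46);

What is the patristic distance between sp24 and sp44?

The path runs sp24 → … → MRCA → … → sp44; the MRCA is the node subtending ((sp13,(sp48,sp44)),(((sp3,sp21),(sp24,(sp10,(sp31,sp18)))),sp55)).
Branch lengths along that path: 0.14 + 0.90 + 0.89 + 1.42 + 1.63 + 0.22 + 0.65 = 5.85.

5.85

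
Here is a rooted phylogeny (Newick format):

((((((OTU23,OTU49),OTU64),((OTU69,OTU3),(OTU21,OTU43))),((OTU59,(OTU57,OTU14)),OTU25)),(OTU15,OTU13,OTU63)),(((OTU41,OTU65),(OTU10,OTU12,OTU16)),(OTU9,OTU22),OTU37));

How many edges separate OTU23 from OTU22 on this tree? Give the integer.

9

The MRCA of OTU23 and OTU22 is the root of the tree.
From OTU23 up to that node: 6 branches. From OTU22 up to the same node: 3 branches. Total: 6 + 3 = 9.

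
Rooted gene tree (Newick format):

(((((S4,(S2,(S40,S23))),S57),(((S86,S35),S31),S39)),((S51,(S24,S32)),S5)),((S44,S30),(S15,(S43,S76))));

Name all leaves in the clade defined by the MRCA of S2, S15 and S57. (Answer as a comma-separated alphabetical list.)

S15, S2, S23, S24, S30, S31, S32, S35, S39, S4, S40, S43, S44, S5, S51, S57, S76, S86

Tracing S2: it sits inside (S2,(S40,S23)).
Tracing S15: it sits inside (S15,(S43,S76)).
Tracing S57: it sits inside ((S4,(S2,(S40,S23))),S57).
The smallest clade enclosing all 3 is the whole tree (their MRCA is the root), so the answer is all 18 tips in alphabetical order.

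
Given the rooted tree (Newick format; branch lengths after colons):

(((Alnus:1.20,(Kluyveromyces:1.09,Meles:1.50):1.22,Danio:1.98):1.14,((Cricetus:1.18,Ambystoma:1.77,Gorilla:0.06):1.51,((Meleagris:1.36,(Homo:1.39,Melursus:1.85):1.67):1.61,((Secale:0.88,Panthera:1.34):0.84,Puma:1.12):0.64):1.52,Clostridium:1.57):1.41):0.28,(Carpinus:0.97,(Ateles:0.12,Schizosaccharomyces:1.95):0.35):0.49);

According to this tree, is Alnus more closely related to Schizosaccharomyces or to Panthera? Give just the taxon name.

Panthera

The MRCA of Alnus and Panthera subtends ((Alnus,(Kluyveromyces,Meles),Danio),((Cricetus,Ambystoma,Gorilla),((Meleagris,(Homo,Melursus)),((Secale,Panthera),Puma)),Clostridium)) (14 taxa).
The MRCA of Alnus and Schizosaccharomyces is the root, subtending the entire tree (17 taxa).
The first is nested inside the second, so Alnus shares a more recent common ancestor with Panthera.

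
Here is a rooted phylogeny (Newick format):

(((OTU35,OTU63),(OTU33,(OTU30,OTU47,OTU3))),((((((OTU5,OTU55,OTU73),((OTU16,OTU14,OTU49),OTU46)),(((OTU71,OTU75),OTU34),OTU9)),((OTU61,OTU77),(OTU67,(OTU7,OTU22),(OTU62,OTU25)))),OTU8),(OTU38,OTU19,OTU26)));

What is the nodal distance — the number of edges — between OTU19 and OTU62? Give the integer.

8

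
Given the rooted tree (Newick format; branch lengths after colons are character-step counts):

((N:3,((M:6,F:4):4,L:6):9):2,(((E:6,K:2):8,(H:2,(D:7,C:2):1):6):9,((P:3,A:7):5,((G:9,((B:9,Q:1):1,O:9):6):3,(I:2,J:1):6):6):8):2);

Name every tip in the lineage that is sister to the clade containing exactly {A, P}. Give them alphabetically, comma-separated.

B, G, I, J, O, Q

The clade containing exactly {A, P} attaches to the tree at the node subtending ((P,A),((G,((B,Q),O)),(I,J))).
The other lineage descending from that same node — the sister group — is ((G,((B,Q),O)),(I,J)); its 6 tips in alphabetical order are the answer.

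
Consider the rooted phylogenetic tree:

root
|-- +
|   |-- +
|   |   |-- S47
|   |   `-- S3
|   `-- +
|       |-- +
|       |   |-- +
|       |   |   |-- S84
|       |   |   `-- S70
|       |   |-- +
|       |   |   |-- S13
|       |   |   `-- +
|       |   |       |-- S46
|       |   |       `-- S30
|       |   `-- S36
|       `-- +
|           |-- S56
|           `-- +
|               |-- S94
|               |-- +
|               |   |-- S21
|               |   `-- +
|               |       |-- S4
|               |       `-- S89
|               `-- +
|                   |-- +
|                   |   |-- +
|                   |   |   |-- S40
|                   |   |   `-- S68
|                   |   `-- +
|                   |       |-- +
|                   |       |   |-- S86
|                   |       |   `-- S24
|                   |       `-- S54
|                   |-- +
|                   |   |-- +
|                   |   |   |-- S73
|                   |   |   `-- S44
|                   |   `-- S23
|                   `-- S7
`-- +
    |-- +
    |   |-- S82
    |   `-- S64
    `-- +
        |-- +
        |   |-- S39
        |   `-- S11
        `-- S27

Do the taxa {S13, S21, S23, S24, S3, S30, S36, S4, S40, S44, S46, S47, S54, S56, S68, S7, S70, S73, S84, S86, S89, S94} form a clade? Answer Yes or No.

The most recent common ancestor of these taxa subtends ((S47,S3),(((S84,S70),(S13,(S46,S30)),S36),(S56,(S94,(S21,(S4,S89)),(((S40,S68),((S86,S24),S54)),((S73,S44),S23),S7))))).
That clade has exactly 22 tips — every listed taxon and nothing else — so the group is monophyletic.

Yes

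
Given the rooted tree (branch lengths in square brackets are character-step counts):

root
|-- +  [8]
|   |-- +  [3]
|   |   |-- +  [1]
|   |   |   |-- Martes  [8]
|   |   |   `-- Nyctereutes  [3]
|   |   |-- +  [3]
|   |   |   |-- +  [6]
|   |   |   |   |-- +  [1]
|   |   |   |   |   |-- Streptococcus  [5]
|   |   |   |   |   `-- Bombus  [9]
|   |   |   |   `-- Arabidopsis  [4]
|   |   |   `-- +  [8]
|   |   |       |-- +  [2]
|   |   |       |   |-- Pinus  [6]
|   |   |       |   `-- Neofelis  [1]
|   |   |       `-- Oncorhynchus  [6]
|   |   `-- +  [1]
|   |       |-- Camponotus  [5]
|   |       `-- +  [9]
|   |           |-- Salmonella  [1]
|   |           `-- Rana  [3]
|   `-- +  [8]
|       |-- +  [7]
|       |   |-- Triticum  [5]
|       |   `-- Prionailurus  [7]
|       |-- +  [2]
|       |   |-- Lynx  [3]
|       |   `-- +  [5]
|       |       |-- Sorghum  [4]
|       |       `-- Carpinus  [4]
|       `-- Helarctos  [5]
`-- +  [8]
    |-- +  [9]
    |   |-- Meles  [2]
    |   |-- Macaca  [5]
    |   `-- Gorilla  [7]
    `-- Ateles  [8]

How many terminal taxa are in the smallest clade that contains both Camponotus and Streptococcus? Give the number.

11

The MRCA of Camponotus and Streptococcus is the node subtending ((Martes,Nyctereutes),(((Streptococcus,Bombus),Arabidopsis),((Pinus,Neofelis),Oncorhynchus)),(Camponotus,(Salmonella,Rana))).
That clade contains 11 terminal taxa: Arabidopsis, Bombus, Camponotus, Martes, Neofelis, Nyctereutes, Oncorhynchus, Pinus, Rana, Salmonella, Streptococcus.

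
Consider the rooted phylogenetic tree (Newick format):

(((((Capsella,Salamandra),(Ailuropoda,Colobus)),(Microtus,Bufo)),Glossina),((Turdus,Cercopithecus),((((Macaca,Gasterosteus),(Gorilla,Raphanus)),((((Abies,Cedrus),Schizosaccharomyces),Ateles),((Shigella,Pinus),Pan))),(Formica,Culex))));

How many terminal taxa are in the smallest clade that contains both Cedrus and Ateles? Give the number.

The MRCA of Cedrus and Ateles is the node subtending (((Abies,Cedrus),Schizosaccharomyces),Ateles).
That clade contains 4 terminal taxa: Abies, Ateles, Cedrus, Schizosaccharomyces.

4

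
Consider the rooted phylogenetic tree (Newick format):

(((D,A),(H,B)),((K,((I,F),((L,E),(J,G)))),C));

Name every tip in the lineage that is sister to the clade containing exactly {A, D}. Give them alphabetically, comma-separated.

The clade containing exactly {A, D} attaches to the tree at the node subtending ((D,A),(H,B)).
The other lineage descending from that same node — the sister group — is (H,B); its 2 tips in alphabetical order are the answer.

B, H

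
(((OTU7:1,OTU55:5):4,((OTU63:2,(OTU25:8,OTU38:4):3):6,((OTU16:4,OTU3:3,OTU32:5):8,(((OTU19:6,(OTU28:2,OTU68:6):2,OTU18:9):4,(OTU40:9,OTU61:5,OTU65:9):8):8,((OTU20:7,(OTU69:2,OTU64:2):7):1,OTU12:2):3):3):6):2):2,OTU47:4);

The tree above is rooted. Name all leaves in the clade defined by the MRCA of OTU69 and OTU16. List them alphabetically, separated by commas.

Tracing OTU69: it sits inside (OTU69,OTU64).
Tracing OTU16: it sits inside (OTU16,OTU3,OTU32).
The smallest clade enclosing both is ((OTU16,OTU3,OTU32),(((OTU19,(OTU28,OTU68),OTU18),(OTU40,OTU61,OTU65)),((OTU20,(OTU69,OTU64)),OTU12))); the answer is its 14 terminal taxa in alphabetical order.

OTU12, OTU16, OTU18, OTU19, OTU20, OTU28, OTU3, OTU32, OTU40, OTU61, OTU64, OTU65, OTU68, OTU69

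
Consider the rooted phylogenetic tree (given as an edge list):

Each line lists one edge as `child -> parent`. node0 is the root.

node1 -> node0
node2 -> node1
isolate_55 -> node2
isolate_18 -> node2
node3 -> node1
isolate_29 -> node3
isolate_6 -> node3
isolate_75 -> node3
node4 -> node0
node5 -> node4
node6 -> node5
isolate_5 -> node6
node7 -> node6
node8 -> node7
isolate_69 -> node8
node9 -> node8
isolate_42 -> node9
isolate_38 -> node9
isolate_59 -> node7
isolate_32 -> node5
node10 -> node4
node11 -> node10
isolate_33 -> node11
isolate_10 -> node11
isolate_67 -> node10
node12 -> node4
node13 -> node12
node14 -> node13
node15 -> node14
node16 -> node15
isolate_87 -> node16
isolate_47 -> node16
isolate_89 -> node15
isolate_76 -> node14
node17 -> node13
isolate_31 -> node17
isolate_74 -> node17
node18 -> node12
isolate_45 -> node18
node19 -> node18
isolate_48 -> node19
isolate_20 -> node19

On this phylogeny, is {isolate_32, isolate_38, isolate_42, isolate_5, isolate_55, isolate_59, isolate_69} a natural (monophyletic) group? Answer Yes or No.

No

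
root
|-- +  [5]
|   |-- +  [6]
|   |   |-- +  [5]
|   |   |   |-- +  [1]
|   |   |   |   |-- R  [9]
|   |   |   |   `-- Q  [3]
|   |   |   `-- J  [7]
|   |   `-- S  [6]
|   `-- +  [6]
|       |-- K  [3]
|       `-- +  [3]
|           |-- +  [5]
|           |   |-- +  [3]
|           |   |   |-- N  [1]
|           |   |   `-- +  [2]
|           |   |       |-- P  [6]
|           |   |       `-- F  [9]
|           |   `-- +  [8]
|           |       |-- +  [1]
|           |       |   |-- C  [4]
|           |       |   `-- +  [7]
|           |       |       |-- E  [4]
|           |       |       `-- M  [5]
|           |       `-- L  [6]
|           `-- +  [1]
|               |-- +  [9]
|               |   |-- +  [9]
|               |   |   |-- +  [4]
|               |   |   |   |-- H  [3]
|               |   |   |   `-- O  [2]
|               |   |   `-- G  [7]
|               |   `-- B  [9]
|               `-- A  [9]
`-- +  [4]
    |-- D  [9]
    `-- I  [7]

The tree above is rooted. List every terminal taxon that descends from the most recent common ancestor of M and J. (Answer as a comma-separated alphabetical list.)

Tracing M: it sits inside (E,M).
Tracing J: it sits inside ((R,Q),J).
The smallest clade enclosing both is ((((R,Q),J),S),(K,(((N,(P,F)),((C,(E,M)),L)),((((H,O),G),B),A)))); the answer is its 17 terminal taxa in alphabetical order.

A, B, C, E, F, G, H, J, K, L, M, N, O, P, Q, R, S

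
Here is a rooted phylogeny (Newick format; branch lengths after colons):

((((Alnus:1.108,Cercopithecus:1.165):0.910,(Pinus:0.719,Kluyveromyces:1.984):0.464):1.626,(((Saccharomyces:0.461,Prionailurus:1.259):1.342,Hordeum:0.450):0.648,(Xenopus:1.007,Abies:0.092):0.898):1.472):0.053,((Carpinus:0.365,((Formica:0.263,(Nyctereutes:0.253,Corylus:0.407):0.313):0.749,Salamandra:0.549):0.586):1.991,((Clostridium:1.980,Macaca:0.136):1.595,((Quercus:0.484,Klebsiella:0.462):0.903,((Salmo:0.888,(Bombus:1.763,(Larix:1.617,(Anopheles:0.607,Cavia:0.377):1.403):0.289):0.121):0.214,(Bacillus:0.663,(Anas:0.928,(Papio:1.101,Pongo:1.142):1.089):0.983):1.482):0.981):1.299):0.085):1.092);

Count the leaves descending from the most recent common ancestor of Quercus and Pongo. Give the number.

11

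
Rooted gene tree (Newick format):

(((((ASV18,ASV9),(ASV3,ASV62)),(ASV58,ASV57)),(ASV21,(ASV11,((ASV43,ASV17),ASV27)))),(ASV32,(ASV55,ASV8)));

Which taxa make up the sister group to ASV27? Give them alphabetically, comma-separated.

ASV17, ASV43

ASV27 attaches to the tree at the node subtending ((ASV43,ASV17),ASV27).
The other lineage descending from that same node — the sister group — is (ASV43,ASV17); its 2 tips in alphabetical order are the answer.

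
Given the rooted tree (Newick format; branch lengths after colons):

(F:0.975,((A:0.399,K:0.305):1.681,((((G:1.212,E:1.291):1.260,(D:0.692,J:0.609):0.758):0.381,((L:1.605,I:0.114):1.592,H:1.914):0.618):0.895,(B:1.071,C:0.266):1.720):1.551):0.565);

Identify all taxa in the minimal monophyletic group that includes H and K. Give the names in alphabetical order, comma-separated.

A, B, C, D, E, G, H, I, J, K, L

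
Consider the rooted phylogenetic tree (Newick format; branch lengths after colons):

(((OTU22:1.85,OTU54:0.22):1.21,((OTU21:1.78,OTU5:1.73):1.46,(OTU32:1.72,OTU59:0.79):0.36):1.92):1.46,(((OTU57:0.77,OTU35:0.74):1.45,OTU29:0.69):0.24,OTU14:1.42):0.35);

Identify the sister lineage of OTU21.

OTU5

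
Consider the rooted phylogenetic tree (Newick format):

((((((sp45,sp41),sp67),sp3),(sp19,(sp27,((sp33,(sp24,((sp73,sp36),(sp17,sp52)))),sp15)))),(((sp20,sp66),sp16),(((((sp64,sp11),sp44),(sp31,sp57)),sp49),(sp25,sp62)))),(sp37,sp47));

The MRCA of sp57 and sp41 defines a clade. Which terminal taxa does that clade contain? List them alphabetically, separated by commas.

Tracing sp57: it sits inside (sp31,sp57).
Tracing sp41: it sits inside (sp45,sp41).
The smallest clade enclosing both is (((((sp45,sp41),sp67),sp3),(sp19,(sp27,((sp33,(sp24,((sp73,sp36),(sp17,sp52)))),sp15)))),(((sp20,sp66),sp16),(((((sp64,sp11),sp44),(sp31,sp57)),sp49),(sp25,sp62)))); the answer is its 24 terminal taxa in alphabetical order.

sp11, sp15, sp16, sp17, sp19, sp20, sp24, sp25, sp27, sp3, sp31, sp33, sp36, sp41, sp44, sp45, sp49, sp52, sp57, sp62, sp64, sp66, sp67, sp73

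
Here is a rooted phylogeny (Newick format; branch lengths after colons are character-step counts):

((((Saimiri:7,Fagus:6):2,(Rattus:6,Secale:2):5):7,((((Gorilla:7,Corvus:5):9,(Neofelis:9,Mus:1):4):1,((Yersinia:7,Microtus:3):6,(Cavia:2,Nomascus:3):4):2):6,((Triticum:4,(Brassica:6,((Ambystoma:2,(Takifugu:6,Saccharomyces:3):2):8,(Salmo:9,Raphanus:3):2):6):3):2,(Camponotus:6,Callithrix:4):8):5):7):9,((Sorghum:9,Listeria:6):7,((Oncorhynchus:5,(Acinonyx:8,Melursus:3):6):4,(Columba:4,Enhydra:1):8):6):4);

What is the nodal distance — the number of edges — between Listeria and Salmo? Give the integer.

11

The MRCA of Listeria and Salmo is the root of the tree.
From Listeria up to that node: 3 branches. From Salmo up to the same node: 8 branches. Total: 3 + 8 = 11.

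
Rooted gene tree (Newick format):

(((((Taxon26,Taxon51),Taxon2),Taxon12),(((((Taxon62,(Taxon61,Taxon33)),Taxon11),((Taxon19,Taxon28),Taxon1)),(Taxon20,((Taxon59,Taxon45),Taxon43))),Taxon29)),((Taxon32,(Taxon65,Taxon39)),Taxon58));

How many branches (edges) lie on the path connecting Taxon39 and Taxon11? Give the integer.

The MRCA of Taxon39 and Taxon11 is the root of the tree.
From Taxon39 up to that node: 4 branches. From Taxon11 up to the same node: 6 branches. Total: 4 + 6 = 10.

10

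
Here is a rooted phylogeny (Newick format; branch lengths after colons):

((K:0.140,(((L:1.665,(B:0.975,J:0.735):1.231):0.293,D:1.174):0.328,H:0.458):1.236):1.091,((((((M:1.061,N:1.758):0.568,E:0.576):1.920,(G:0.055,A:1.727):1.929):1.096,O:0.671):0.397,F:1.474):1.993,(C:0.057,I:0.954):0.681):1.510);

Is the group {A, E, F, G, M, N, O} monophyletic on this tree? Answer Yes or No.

The most recent common ancestor of these taxa subtends (((((M,N),E),(G,A)),O),F).
That clade has exactly 7 tips — every listed taxon and nothing else — so the group is monophyletic.

Yes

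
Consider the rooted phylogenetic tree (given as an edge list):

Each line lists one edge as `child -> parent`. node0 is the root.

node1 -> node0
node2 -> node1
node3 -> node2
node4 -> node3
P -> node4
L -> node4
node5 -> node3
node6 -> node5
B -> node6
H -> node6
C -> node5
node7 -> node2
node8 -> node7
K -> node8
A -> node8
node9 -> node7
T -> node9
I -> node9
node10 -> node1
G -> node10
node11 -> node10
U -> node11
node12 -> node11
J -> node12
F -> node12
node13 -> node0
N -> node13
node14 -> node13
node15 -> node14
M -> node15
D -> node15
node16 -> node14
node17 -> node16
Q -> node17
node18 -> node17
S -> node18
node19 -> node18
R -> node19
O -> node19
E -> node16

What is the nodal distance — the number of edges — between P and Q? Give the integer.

The MRCA of P and Q is the root of the tree.
From P up to that node: 5 branches. From Q up to the same node: 5 branches. Total: 5 + 5 = 10.

10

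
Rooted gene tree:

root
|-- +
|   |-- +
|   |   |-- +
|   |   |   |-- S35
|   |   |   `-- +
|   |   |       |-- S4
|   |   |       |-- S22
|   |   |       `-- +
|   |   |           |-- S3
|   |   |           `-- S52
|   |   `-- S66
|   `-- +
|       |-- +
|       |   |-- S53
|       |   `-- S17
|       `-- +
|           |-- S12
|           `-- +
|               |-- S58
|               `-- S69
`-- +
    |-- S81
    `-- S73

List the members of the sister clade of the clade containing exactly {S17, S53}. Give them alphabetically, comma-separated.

The clade containing exactly {S17, S53} attaches to the tree at the node subtending ((S53,S17),(S12,(S58,S69))).
The other lineage descending from that same node — the sister group — is (S12,(S58,S69)); its 3 tips in alphabetical order are the answer.

S12, S58, S69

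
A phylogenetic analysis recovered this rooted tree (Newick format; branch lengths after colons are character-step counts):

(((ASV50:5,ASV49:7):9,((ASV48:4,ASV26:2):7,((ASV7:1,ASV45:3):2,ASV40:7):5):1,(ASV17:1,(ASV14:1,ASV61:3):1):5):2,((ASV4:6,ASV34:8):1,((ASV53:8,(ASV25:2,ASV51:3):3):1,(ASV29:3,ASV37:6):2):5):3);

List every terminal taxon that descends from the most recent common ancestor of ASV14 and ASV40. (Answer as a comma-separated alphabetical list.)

ASV14, ASV17, ASV26, ASV40, ASV45, ASV48, ASV49, ASV50, ASV61, ASV7

Tracing ASV14: it sits inside (ASV14,ASV61).
Tracing ASV40: it sits inside ((ASV7,ASV45),ASV40).
The smallest clade enclosing both is ((ASV50,ASV49),((ASV48,ASV26),((ASV7,ASV45),ASV40)),(ASV17,(ASV14,ASV61))); the answer is its 10 terminal taxa in alphabetical order.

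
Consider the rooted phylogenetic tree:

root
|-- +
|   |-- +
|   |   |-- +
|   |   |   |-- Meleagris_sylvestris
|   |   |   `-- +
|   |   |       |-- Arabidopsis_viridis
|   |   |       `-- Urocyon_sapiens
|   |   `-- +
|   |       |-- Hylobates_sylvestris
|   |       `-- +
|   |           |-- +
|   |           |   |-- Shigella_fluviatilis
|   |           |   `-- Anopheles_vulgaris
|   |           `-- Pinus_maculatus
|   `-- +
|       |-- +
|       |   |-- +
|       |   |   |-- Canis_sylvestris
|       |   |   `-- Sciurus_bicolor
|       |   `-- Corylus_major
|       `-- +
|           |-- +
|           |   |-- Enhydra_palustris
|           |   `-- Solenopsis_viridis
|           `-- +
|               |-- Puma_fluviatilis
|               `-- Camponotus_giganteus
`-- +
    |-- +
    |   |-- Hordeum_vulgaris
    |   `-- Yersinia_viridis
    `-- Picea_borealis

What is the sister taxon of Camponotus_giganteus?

Camponotus_giganteus attaches to the tree at the node subtending (Puma_fluviatilis,Camponotus_giganteus).
The other lineage descending from that same node — the sister group — is the single tip Puma_fluviatilis.

Puma_fluviatilis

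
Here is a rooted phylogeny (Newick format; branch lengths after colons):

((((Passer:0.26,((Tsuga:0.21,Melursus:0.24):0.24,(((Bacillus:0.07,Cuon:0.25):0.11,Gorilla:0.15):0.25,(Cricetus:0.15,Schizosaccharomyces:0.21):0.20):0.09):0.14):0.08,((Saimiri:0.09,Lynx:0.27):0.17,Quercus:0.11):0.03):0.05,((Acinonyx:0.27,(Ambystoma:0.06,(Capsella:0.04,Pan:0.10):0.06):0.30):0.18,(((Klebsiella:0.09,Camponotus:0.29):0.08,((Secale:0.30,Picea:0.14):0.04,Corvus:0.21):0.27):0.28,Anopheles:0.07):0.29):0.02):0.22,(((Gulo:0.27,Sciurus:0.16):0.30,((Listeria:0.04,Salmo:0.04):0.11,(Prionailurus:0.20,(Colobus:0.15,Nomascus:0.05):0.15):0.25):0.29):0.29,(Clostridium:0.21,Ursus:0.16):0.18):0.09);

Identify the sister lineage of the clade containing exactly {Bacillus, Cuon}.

Gorilla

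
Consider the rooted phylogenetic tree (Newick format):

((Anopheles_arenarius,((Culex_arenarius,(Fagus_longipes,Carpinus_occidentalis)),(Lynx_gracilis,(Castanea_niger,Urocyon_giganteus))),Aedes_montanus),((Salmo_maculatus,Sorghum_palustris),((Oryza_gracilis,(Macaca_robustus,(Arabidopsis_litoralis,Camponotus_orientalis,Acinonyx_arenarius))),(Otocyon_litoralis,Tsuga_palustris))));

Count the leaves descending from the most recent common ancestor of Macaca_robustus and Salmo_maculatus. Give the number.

The MRCA of Macaca_robustus and Salmo_maculatus is the node subtending ((Salmo_maculatus,Sorghum_palustris),((Oryza_gracilis,(Macaca_robustus,(Arabidopsis_litoralis,Camponotus_orientalis,Acinonyx_arenarius))),(Otocyon_litoralis,Tsuga_palustris))).
That clade contains 9 terminal taxa: Acinonyx_arenarius, Arabidopsis_litoralis, Camponotus_orientalis, Macaca_robustus, Oryza_gracilis, Otocyon_litoralis, Salmo_maculatus, Sorghum_palustris, Tsuga_palustris.

9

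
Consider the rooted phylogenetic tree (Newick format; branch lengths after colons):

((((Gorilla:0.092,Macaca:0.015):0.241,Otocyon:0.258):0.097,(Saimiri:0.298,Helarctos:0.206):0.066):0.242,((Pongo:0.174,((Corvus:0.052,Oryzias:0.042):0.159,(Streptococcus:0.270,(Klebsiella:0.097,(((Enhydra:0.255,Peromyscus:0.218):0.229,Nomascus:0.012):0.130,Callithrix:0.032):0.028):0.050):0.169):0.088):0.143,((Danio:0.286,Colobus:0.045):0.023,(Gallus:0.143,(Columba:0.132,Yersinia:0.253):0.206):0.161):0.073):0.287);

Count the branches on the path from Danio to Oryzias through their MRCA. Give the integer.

7

The MRCA of Danio and Oryzias is the node subtending ((Pongo,((Corvus,Oryzias),(Streptococcus,(Klebsiella,(((Enhydra,Peromyscus),Nomascus),Callithrix))))),((Danio,Colobus),(Gallus,(Columba,Yersinia)))).
From Danio up to that node: 3 branches. From Oryzias up to the same node: 4 branches. Total: 3 + 4 = 7.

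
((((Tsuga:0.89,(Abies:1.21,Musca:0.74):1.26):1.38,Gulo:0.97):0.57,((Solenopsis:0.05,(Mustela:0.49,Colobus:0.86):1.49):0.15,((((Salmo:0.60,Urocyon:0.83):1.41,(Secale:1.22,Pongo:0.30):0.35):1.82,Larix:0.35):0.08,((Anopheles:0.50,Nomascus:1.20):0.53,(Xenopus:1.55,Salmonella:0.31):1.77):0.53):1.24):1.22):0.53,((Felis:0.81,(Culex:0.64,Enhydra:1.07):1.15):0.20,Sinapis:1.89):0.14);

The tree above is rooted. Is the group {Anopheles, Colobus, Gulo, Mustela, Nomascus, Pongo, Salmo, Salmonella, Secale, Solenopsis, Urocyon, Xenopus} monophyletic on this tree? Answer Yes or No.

No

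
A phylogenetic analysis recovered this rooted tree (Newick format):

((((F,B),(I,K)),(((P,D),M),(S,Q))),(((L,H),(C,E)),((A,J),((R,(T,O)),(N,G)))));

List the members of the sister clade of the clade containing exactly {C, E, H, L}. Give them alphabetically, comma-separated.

A, G, J, N, O, R, T

The clade containing exactly {C, E, H, L} attaches to the tree at the node subtending (((L,H),(C,E)),((A,J),((R,(T,O)),(N,G)))).
The other lineage descending from that same node — the sister group — is ((A,J),((R,(T,O)),(N,G))); its 7 tips in alphabetical order are the answer.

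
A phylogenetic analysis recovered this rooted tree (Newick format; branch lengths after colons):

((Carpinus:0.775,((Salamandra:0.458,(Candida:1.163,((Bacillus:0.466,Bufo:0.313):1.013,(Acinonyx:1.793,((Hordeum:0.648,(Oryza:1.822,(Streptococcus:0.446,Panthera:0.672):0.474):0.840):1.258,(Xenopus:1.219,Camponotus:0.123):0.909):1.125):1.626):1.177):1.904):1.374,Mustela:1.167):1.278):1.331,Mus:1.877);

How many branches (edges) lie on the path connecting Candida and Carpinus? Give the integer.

The MRCA of Candida and Carpinus is the node subtending (Carpinus,((Salamandra,(Candida,((Bacillus,Bufo),(Acinonyx,((Hordeum,(Oryza,(Streptococcus,Panthera))),(Xenopus,Camponotus)))))),Mustela)).
From Candida up to that node: 4 branches. From Carpinus up to the same node: 1 branch. Total: 4 + 1 = 5.

5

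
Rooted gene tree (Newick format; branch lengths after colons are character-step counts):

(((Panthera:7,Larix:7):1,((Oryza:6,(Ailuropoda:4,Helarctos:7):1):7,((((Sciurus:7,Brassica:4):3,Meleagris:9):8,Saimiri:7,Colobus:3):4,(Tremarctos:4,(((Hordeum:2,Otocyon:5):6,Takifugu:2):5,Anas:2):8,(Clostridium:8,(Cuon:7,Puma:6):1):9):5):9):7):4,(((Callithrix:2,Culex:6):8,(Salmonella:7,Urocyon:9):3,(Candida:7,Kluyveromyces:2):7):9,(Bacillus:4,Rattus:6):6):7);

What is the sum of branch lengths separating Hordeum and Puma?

The path runs Hordeum → … → MRCA → … → Puma; the MRCA is the node subtending (Tremarctos,(((Hordeum,Otocyon),Takifugu),Anas),(Clostridium,(Cuon,Puma))).
Branch lengths along that path: 2 + 6 + 5 + 8 + 9 + 1 + 6 = 37.

37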